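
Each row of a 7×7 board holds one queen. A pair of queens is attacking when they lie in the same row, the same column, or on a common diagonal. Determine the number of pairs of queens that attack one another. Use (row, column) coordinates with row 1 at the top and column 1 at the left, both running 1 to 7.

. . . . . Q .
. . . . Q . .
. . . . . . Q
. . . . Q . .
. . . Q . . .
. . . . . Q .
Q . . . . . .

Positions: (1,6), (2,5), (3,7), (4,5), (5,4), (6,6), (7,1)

Same column: (1,6)–(6,6) (column 6); (2,5)–(4,5) (column 5).
Same diagonal: (1,6)–(2,5) (|1−2| = |6−5| = 1); (4,5)–(5,4) (|4−5| = |5−4| = 1).
Total attacking pairs: 4.

4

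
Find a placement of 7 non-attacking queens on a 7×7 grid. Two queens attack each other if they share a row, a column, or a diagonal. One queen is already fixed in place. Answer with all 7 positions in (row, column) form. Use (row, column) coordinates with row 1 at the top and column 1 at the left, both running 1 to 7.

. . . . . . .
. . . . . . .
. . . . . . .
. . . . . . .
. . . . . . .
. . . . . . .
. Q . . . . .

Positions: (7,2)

Row 1: attacked by (7,2)→{2}. Safe: 1, 3, 4, 5, 6, 7. Place at column 7.
Row 2: attacked by (1,7)→{6,7}; (7,2)→{2,7}. Safe: 1, 3, 4, 5. Place at column 5.
Row 3: attacked by (1,7)→{5,7}; (2,5)→{4,5,6}; (7,2)→{2,6}. Safe: 1, 3. Place at column 3.
Row 4: attacked by (1,7)→{4,7}; (2,5)→{3,5,7}; (3,3)→{2,3,4}; (7,2)→{2,5}. Safe: 1, 6. Place at column 1.
Row 5: attacked by (1,7)→{3,7}; (2,5)→{2,5}; (3,3)→{1,3,5}; (4,1)→{1,2}; (7,2)→{2,4}. Safe: 6. Place at column 6.
Row 6: attacked by (1,7)→{2,7}; (2,5)→{1,5}; (3,3)→{3,6}; (4,1)→{1,3}; (5,6)→{5,6,7}; (7,2)→{1,2,3}. Safe: 4. Place at column 4.
Columns [7, 5, 3, 1, 6, 4, 2], r−c [-6, -3, 0, 3, -1, 2, 5], r+c [8, 7, 6, 5, 11, 10, 9] are all distinct, so no two queens attack.

(1,7) (2,5) (3,3) (4,1) (5,6) (6,4) (7,2)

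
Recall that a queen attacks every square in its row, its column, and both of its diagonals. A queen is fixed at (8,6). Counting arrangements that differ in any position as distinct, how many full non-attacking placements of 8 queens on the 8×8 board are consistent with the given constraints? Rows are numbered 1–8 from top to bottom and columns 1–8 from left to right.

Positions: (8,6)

16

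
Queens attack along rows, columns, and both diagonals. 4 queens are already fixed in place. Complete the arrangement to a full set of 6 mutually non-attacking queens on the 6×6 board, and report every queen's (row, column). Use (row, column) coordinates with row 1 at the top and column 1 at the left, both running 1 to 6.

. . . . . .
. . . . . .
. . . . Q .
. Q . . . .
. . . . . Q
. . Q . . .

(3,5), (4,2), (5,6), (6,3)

(1,4) (2,1) (3,5) (4,2) (5,6) (6,3)

Row 1: attacked by (3,5)→{3,5}; (4,2)→{2,5}; (5,6)→{2,6}; (6,3)→{3}. Safe: 1, 4. Place at column 4.
Row 2: attacked by (1,4)→{3,4,5}; (3,5)→{4,5,6}; (4,2)→{2,4}; (5,6)→{3,6}; (6,3)→{3}. Safe: 1. Place at column 1.
Columns [4, 1, 5, 2, 6, 3], r−c [-3, 1, -2, 2, -1, 3], r+c [5, 3, 8, 6, 11, 9] are all distinct, so no two queens attack.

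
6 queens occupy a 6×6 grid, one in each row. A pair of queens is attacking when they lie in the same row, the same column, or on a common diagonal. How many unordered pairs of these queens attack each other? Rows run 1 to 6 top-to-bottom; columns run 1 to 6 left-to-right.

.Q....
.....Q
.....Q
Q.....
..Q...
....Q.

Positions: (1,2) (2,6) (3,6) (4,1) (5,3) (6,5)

2

Same column: (2,6)–(3,6) (column 6).
Same diagonal: (2,6)–(5,3) (|2−5| = |6−3| = 3).
Total attacking pairs: 2.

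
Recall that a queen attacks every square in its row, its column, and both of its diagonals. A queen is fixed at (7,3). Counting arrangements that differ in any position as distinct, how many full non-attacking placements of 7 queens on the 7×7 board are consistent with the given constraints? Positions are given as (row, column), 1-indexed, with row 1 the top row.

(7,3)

Branch on row 1: col 1 → 1; col 2 → 0; col 4 → 1; col 5 → 2; col 6 → 1; col 7 → 1.
Sum: 1 + 0 + 1 + 2 + 1 + 1 = 6.

6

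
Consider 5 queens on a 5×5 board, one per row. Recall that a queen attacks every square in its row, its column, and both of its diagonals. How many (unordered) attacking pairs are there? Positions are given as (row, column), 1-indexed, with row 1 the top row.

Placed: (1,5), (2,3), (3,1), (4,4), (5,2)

All columns are distinct and no two queens satisfy |Δrow| = |Δcol|, so no pair attacks.

0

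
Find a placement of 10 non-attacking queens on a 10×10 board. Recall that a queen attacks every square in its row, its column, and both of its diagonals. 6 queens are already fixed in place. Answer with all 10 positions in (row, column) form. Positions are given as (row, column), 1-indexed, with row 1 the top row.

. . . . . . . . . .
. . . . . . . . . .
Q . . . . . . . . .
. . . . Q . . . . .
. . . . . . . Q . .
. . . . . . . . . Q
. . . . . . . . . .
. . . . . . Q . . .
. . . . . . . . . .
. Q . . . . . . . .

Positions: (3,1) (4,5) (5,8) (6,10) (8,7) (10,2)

(1,6) (2,4) (3,1) (4,5) (5,8) (6,10) (7,3) (8,7) (9,9) (10,2)

Row 1: attacked by (3,1)→{1,3}; (4,5)→{2,5,8}; (5,8)→{4,8}; (6,10)→{5,10}; (8,7)→{7}; (10,2)→{2}. Safe: 6, 9. Place at column 6.
Row 2: attacked by (1,6)→{5,6,7}; (3,1)→{1,2}; (4,5)→{3,5,7}; (5,8)→{5,8}; (6,10)→{6,10}; (8,7)→{1,7}; (10,2)→{2,10}. Safe: 4, 9. Place at column 4.
Row 7: attacked by (1,6)→{6}; (2,4)→{4,9}; (3,1)→{1,5}; (4,5)→{2,5,8}; (5,8)→{6,8,10}; (6,10)→{9,10}; (8,7)→{6,7,8}; (10,2)→{2,5}. Safe: 3. Place at column 3.
Row 9: attacked by (1,6)→{6}; (2,4)→{4}; (3,1)→{1,7}; (4,5)→{5,10}; (5,8)→{4,8}; (6,10)→{7,10}; (7,3)→{1,3,5}; (8,7)→{6,7,8}; (10,2)→{1,2,3}. Safe: 9. Place at column 9.
Columns [6, 4, 1, 5, 8, 10, 3, 7, 9, 2], r−c [-5, -2, 2, -1, -3, -4, 4, 1, 0, 8], r+c [7, 6, 4, 9, 13, 16, 10, 15, 18, 12] are all distinct, so no two queens attack.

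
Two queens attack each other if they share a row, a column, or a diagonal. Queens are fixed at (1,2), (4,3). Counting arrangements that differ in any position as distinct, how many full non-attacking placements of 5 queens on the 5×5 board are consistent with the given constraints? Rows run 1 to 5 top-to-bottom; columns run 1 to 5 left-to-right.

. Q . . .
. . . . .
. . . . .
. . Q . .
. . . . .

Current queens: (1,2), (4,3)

Branch on row 2: col 4 → 1.
Sum: 1 = 1.

1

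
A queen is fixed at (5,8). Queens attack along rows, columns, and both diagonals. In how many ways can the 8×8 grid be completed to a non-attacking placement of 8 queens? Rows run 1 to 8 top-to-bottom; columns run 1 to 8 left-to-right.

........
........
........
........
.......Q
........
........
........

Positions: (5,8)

18

Branch on row 1: col 1 → 1; col 2 → 1; col 3 → 4; col 5 → 5; col 6 → 4; col 7 → 3.
Sum: 1 + 1 + 4 + 5 + 4 + 3 = 18.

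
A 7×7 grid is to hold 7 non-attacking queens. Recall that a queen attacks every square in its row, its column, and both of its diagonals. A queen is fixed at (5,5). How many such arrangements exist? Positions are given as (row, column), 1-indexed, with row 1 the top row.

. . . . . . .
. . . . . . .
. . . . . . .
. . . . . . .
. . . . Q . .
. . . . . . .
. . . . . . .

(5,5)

6

Branch on row 1: col 2 → 1; col 3 → 2; col 4 → 1; col 6 → 1; col 7 → 1.
Sum: 1 + 2 + 1 + 1 + 1 = 6.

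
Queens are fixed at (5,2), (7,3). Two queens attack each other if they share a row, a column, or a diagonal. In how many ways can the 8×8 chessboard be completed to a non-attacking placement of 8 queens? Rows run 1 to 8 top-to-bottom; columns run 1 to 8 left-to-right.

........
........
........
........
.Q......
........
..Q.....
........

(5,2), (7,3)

Branch on row 1: col 1 → 0; col 4 → 2; col 5 → 1; col 7 → 0; col 8 → 0.
Sum: 0 + 2 + 1 + 0 + 0 = 3.

3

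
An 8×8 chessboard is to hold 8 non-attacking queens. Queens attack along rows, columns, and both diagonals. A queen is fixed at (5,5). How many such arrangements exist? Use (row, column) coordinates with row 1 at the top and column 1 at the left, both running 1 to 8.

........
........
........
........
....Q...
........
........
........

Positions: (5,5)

8

Branch on row 1: col 2 → 0; col 3 → 3; col 4 → 1; col 6 → 3; col 7 → 1; col 8 → 0.
Sum: 0 + 3 + 1 + 3 + 1 + 0 = 8.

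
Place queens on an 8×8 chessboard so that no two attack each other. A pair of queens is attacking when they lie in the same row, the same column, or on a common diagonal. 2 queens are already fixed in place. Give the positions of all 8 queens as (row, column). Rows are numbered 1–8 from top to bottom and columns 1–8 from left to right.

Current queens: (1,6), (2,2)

(1,6) (2,2) (3,7) (4,1) (5,3) (6,5) (7,8) (8,4)

Row 3: attacked by (1,6)→{4,6,8}; (2,2)→{1,2,3}. Safe: 5, 7. Place at column 7.
Row 4: attacked by (1,6)→{3,6}; (2,2)→{2,4}; (3,7)→{6,7,8}. Safe: 1, 5. Place at column 1.
Row 5: attacked by (1,6)→{2,6}; (2,2)→{2,5}; (3,7)→{5,7}; (4,1)→{1,2}. Safe: 3, 4, 8. Place at column 3.
Row 6: attacked by (1,6)→{1,6}; (2,2)→{2,6}; (3,7)→{4,7}; (4,1)→{1,3}; (5,3)→{2,3,4}. Safe: 5, 8. Place at column 5.
Row 7: attacked by (1,6)→{6}; (2,2)→{2,7}; (3,7)→{3,7}; (4,1)→{1,4}; (5,3)→{1,3,5}; (6,5)→{4,5,6}. Safe: 8. Place at column 8.
Row 8: attacked by (1,6)→{6}; (2,2)→{2,8}; (3,7)→{2,7}; (4,1)→{1,5}; (5,3)→{3,6}; (6,5)→{3,5,7}; (7,8)→{7,8}. Safe: 4. Place at column 4.
Columns [6, 2, 7, 1, 3, 5, 8, 4], r−c [-5, 0, -4, 3, 2, 1, -1, 4], r+c [7, 4, 10, 5, 8, 11, 15, 12] are all distinct, so no two queens attack.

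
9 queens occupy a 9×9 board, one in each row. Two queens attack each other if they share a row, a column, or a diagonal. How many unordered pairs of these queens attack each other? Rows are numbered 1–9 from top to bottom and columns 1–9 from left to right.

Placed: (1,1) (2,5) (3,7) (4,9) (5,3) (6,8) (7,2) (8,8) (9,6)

Same column: (6,8)–(8,8) (column 8).
Same diagonal: (1,1)–(8,8) (|1−8| = |1−8| = 7).
Total attacking pairs: 2.

2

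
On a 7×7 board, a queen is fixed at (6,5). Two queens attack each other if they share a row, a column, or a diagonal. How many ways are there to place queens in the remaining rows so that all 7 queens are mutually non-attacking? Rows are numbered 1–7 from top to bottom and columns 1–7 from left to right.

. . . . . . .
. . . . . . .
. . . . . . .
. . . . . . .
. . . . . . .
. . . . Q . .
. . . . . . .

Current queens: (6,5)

Branch on row 1: col 1 → 1; col 2 → 1; col 3 → 0; col 4 → 1; col 6 → 3; col 7 → 0.
Sum: 1 + 1 + 0 + 1 + 3 + 0 = 6.

6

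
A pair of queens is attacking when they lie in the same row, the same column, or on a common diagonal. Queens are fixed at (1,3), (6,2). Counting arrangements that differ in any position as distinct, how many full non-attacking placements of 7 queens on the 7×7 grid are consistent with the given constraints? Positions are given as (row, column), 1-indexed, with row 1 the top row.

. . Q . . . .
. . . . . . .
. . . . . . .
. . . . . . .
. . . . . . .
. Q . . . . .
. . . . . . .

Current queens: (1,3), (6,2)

Branch on row 2: col 1 → 0; col 5 → 0; col 7 → 1.
Sum: 0 + 0 + 1 = 1.

1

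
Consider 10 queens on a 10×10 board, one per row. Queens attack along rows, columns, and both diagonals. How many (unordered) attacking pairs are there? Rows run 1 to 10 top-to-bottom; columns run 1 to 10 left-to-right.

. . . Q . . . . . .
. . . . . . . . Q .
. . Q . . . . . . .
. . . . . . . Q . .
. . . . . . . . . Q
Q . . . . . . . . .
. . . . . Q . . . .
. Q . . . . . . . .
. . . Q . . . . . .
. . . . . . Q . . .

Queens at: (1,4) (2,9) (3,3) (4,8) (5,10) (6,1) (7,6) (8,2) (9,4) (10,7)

Same column: (1,4)–(9,4) (column 4).
Same diagonal: (6,1)–(9,4) (|6−9| = |1−4| = 3); (7,6)–(9,4) (|7−9| = |6−4| = 2).
Total attacking pairs: 3.

3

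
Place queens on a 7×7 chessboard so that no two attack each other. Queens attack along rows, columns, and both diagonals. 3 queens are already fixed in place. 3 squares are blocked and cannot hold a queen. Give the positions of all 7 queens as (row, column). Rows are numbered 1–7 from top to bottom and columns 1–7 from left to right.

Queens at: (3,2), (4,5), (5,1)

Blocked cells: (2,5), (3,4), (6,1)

(1,3) (2,6) (3,2) (4,5) (5,1) (6,4) (7,7)

Row 1: attacked by (3,2)→{2,4}; (4,5)→{2,5}; (5,1)→{1,5}. Safe: 3, 6, 7. Place at column 3.
Row 2: attacked by (1,3)→{2,3,4}; (3,2)→{1,2,3}; (4,5)→{3,5,7}; (5,1)→{1,4}. Blocked: 5. Safe: 6. Place at column 6.
Row 6: attacked by (1,3)→{3}; (2,6)→{2,6}; (3,2)→{2,5}; (4,5)→{3,5,7}; (5,1)→{1,2}. Blocked: 1. Safe: 4. Place at column 4.
Row 7: attacked by (1,3)→{3}; (2,6)→{1,6}; (3,2)→{2,6}; (4,5)→{2,5}; (5,1)→{1,3}; (6,4)→{3,4,5}. Safe: 7. Place at column 7.
Columns [3, 6, 2, 5, 1, 4, 7], r−c [-2, -4, 1, -1, 4, 2, 0], r+c [4, 8, 5, 9, 6, 10, 14] are all distinct, so no two queens attack.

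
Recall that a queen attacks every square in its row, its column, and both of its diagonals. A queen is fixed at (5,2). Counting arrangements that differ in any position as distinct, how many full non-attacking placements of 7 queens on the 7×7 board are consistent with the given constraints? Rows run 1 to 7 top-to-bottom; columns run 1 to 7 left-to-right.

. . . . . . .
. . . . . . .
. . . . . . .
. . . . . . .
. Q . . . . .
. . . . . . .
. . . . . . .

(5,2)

6

Branch on row 1: col 1 → 1; col 3 → 1; col 4 → 2; col 5 → 1; col 7 → 1.
Sum: 1 + 1 + 2 + 1 + 1 = 6.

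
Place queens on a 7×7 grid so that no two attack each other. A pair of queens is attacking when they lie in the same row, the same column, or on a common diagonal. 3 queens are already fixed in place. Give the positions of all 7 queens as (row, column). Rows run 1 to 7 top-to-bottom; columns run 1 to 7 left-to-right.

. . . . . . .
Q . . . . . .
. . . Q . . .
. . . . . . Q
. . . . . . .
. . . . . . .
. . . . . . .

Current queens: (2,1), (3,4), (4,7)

Row 1: attacked by (2,1)→{1,2}; (3,4)→{2,4,6}; (4,7)→{4,7}. Safe: 3, 5. Place at column 5.
Row 5: attacked by (1,5)→{1,5}; (2,1)→{1,4}; (3,4)→{2,4,6}; (4,7)→{6,7}. Safe: 3. Place at column 3.
Row 6: attacked by (1,5)→{5}; (2,1)→{1,5}; (3,4)→{1,4,7}; (4,7)→{5,7}; (5,3)→{2,3,4}. Safe: 6. Place at column 6.
Row 7: attacked by (1,5)→{5}; (2,1)→{1,6}; (3,4)→{4}; (4,7)→{4,7}; (5,3)→{1,3,5}; (6,6)→{5,6,7}. Safe: 2. Place at column 2.
Columns [5, 1, 4, 7, 3, 6, 2], r−c [-4, 1, -1, -3, 2, 0, 5], r+c [6, 3, 7, 11, 8, 12, 9] are all distinct, so no two queens attack.

(1,5) (2,1) (3,4) (4,7) (5,3) (6,6) (7,2)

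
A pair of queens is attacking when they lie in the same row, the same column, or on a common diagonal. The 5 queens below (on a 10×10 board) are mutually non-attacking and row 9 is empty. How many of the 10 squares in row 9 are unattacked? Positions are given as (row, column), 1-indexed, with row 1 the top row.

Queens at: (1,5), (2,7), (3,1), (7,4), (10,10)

2

(1,5) attacks row 9 at column 5.
(2,7) attacks row 9 at column 7.
(3,1) attacks row 9 at column 1 and diagonals 7.
(7,4) attacks row 9 at column 4 and diagonals 2, 6.
(10,10) attacks row 9 at column 10 and diagonals 9.
Attacked columns: {1, 2, 4, 5, 6, 7, 9, 10}. Safe: {3, 8}.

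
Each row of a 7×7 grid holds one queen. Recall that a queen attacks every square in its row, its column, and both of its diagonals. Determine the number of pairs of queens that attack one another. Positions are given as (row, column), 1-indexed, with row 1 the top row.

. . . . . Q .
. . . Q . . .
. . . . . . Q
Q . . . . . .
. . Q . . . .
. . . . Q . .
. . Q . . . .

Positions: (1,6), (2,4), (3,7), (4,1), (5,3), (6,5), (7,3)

2

Same column: (5,3)–(7,3) (column 3).
Same diagonal: (3,7)–(7,3) (|3−7| = |7−3| = 4).
Total attacking pairs: 2.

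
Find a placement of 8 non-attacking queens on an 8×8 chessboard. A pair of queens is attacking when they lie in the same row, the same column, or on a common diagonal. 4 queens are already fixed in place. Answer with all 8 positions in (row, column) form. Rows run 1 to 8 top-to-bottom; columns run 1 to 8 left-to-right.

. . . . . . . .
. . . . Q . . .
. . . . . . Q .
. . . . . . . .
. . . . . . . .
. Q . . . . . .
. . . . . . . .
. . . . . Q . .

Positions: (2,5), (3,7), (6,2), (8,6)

Row 1: attacked by (2,5)→{4,5,6}; (3,7)→{5,7}; (6,2)→{2,7}; (8,6)→{6}. Safe: 1, 3, 8. Place at column 3.
Row 4: attacked by (1,3)→{3,6}; (2,5)→{3,5,7}; (3,7)→{6,7,8}; (6,2)→{2,4}; (8,6)→{2,6}. Safe: 1. Place at column 1.
Row 5: attacked by (1,3)→{3,7}; (2,5)→{2,5,8}; (3,7)→{5,7}; (4,1)→{1,2}; (6,2)→{1,2,3}; (8,6)→{3,6}. Safe: 4. Place at column 4.
Row 7: attacked by (1,3)→{3}; (2,5)→{5}; (3,7)→{3,7}; (4,1)→{1,4}; (5,4)→{2,4,6}; (6,2)→{1,2,3}; (8,6)→{5,6,7}. Safe: 8. Place at column 8.
Columns [3, 5, 7, 1, 4, 2, 8, 6], r−c [-2, -3, -4, 3, 1, 4, -1, 2], r+c [4, 7, 10, 5, 9, 8, 15, 14] are all distinct, so no two queens attack.

(1,3) (2,5) (3,7) (4,1) (5,4) (6,2) (7,8) (8,6)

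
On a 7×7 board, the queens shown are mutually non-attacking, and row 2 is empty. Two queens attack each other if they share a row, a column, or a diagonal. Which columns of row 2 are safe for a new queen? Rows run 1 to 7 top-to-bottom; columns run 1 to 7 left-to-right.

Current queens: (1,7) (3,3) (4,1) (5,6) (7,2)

columns 5

(1,7) attacks row 2 at column 7 and diagonals 6.
(3,3) attacks row 2 at column 3 and diagonals 2, 4.
(4,1) attacks row 2 at column 1 and diagonals 3.
(5,6) attacks row 2 at column 6 and diagonals 3.
(7,2) attacks row 2 at column 2 and diagonals 7.
Attacked columns: {1, 2, 3, 4, 6, 7}. Safe: {5}.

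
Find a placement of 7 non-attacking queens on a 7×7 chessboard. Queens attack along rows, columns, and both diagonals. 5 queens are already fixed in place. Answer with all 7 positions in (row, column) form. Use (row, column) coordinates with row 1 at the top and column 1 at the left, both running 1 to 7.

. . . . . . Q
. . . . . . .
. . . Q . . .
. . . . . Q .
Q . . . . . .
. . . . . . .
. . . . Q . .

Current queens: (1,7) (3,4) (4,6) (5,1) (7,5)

(1,7) (2,2) (3,4) (4,6) (5,1) (6,3) (7,5)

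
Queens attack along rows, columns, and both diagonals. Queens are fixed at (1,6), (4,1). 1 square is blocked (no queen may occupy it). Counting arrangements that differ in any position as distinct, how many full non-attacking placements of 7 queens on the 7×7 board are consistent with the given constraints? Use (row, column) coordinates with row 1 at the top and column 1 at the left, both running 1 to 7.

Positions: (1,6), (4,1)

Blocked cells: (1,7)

2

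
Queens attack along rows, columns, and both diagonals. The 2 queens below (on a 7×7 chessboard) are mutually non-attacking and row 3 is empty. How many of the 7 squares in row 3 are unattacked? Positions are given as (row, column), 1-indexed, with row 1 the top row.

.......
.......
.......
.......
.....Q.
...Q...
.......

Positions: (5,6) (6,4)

(5,6) attacks row 3 at column 6 and diagonals 4.
(6,4) attacks row 3 at column 4 and diagonals 1, 7.
Attacked columns: {1, 4, 6, 7}. Safe: {2, 3, 5}.

3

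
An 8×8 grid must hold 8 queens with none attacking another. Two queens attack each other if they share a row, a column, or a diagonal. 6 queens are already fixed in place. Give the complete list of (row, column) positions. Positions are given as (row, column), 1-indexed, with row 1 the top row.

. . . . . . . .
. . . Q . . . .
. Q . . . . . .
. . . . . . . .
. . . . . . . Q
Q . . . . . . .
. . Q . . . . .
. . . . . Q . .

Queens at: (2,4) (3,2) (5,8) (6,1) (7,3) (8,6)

(1,7) (2,4) (3,2) (4,5) (5,8) (6,1) (7,3) (8,6)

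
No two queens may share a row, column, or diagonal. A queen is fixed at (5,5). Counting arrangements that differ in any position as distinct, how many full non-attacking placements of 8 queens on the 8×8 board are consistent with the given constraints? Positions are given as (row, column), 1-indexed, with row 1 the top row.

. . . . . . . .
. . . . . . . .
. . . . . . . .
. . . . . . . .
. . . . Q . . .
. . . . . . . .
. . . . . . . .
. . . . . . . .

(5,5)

8

Branch on row 1: col 2 → 0; col 3 → 3; col 4 → 1; col 6 → 3; col 7 → 1; col 8 → 0.
Sum: 0 + 3 + 1 + 3 + 1 + 0 = 8.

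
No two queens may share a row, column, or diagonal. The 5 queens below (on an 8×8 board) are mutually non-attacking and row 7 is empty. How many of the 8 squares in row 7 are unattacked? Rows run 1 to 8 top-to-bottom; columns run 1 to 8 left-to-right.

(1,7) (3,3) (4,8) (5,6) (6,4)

(1,7) attacks row 7 at column 7 and diagonals 1.
(3,3) attacks row 7 at column 3 and diagonals 7.
(4,8) attacks row 7 at column 8 and diagonals 5.
(5,6) attacks row 7 at column 6 and diagonals 4, 8.
(6,4) attacks row 7 at column 4 and diagonals 3, 5.
Attacked columns: {1, 3, 4, 5, 6, 7, 8}. Safe: {2}.

1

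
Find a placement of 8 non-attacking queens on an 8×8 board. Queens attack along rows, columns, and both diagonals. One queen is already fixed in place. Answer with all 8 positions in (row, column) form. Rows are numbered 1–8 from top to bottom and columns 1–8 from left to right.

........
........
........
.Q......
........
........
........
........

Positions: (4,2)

(1,7) (2,3) (3,8) (4,2) (5,5) (6,1) (7,6) (8,4)

Row 1: attacked by (4,2)→{2,5}. Safe: 1, 3, 4, 6, 7, 8. Place at column 7.
Row 2: attacked by (1,7)→{6,7,8}; (4,2)→{2,4}. Safe: 1, 3, 5. Place at column 3.
Row 3: attacked by (1,7)→{5,7}; (2,3)→{2,3,4}; (4,2)→{1,2,3}. Safe: 6, 8. Place at column 8.
Row 5: attacked by (1,7)→{3,7}; (2,3)→{3,6}; (3,8)→{6,8}; (4,2)→{1,2,3}. Safe: 4, 5. Place at column 5.
Row 6: attacked by (1,7)→{2,7}; (2,3)→{3,7}; (3,8)→{5,8}; (4,2)→{2,4}; (5,5)→{4,5,6}. Safe: 1. Place at column 1.
Row 7: attacked by (1,7)→{1,7}; (2,3)→{3,8}; (3,8)→{4,8}; (4,2)→{2,5}; (5,5)→{3,5,7}; (6,1)→{1,2}. Safe: 6. Place at column 6.
Row 8: attacked by (1,7)→{7}; (2,3)→{3}; (3,8)→{3,8}; (4,2)→{2,6}; (5,5)→{2,5,8}; (6,1)→{1,3}; (7,6)→{5,6,7}. Safe: 4. Place at column 4.
Columns [7, 3, 8, 2, 5, 1, 6, 4], r−c [-6, -1, -5, 2, 0, 5, 1, 4], r+c [8, 5, 11, 6, 10, 7, 13, 12] are all distinct, so no two queens attack.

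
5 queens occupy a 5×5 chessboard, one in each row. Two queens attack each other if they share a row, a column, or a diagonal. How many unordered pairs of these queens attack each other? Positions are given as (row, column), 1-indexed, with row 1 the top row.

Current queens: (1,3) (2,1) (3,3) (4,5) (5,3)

Same column: (1,3)–(3,3) (column 3); (1,3)–(5,3) (column 3); (3,3)–(5,3) (column 3).
Total attacking pairs: 3.

3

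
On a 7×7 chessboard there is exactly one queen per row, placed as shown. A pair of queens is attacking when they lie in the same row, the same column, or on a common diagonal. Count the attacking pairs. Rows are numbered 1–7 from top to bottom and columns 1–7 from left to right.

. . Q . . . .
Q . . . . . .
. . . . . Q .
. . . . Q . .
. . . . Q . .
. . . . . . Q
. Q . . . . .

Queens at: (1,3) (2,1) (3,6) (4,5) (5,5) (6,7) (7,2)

5

Same column: (4,5)–(5,5) (column 5).
Same diagonal: (3,6)–(4,5) (|3−4| = |6−5| = 1); (3,6)–(7,2) (|3−7| = |6−2| = 4); (4,5)–(6,7) (|4−6| = |5−7| = 2); (4,5)–(7,2) (|4−7| = |5−2| = 3).
Total attacking pairs: 5.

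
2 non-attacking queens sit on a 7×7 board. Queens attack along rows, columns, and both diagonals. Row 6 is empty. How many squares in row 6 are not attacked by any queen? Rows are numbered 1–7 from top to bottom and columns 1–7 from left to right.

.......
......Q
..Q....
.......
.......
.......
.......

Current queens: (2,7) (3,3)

(2,7) attacks row 6 at column 7 and diagonals 3.
(3,3) attacks row 6 at column 3 and diagonals 6.
Attacked columns: {3, 6, 7}. Safe: {1, 2, 4, 5}.

4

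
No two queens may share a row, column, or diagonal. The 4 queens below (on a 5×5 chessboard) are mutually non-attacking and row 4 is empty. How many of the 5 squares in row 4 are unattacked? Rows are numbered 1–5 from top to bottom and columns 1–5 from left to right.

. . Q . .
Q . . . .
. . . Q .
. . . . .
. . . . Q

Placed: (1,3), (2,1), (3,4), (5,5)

1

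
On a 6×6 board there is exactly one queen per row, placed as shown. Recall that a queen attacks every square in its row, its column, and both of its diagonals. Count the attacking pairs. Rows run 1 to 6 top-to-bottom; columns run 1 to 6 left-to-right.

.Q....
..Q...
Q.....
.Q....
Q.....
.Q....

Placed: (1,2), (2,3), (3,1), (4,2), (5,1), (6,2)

8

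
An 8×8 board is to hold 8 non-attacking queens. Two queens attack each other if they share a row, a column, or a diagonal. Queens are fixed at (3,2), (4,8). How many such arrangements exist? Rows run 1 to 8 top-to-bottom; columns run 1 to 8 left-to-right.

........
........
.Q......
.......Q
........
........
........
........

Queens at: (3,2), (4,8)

Branch on row 1: col 1 → 0; col 3 → 4; col 6 → 1; col 7 → 1.
Sum: 0 + 4 + 1 + 1 = 6.

6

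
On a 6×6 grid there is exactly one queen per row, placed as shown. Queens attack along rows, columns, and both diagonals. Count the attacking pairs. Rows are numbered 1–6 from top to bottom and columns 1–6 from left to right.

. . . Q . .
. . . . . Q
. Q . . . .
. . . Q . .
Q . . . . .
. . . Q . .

5

Same column: (1,4)–(4,4) (column 4); (1,4)–(6,4) (column 4); (4,4)–(6,4) (column 4).
Same diagonal: (1,4)–(3,2) (|1−3| = |4−2| = 2); (2,6)–(4,4) (|2−4| = |6−4| = 2).
Total attacking pairs: 5.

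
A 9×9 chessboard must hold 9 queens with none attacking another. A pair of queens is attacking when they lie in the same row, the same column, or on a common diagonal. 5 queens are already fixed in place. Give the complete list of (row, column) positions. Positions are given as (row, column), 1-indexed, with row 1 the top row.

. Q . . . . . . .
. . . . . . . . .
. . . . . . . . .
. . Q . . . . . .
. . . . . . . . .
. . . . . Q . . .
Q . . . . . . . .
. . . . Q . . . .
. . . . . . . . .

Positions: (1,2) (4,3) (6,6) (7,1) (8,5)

(1,2) (2,4) (3,8) (4,3) (5,9) (6,6) (7,1) (8,5) (9,7)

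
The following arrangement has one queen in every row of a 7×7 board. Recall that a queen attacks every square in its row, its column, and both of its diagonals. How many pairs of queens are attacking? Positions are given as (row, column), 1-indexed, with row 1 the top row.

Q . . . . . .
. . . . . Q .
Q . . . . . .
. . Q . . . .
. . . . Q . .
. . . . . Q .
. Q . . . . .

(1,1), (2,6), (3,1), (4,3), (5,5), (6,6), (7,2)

Same column: (1,1)–(3,1) (column 1); (2,6)–(6,6) (column 6).
Same diagonal: (1,1)–(5,5) (|1−5| = |1−5| = 4); (1,1)–(6,6) (|1−6| = |1−6| = 5); (5,5)–(6,6) (|5−6| = |5−6| = 1).
Total attacking pairs: 5.

5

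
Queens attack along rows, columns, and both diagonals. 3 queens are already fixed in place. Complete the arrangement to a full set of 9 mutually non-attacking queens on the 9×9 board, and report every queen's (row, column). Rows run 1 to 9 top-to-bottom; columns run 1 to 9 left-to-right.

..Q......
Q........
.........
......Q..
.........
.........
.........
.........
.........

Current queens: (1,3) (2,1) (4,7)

(1,3) (2,1) (3,9) (4,7) (5,5) (6,2) (7,8) (8,6) (9,4)

Row 3: attacked by (1,3)→{1,3,5}; (2,1)→{1,2}; (4,7)→{6,7,8}. Safe: 4, 9. Place at column 9.
Row 5: attacked by (1,3)→{3,7}; (2,1)→{1,4}; (3,9)→{7,9}; (4,7)→{6,7,8}. Safe: 2, 5. Place at column 5.
Row 6: attacked by (1,3)→{3,8}; (2,1)→{1,5}; (3,9)→{6,9}; (4,7)→{5,7,9}; (5,5)→{4,5,6}. Safe: 2. Place at column 2.
Row 7: attacked by (1,3)→{3,9}; (2,1)→{1,6}; (3,9)→{5,9}; (4,7)→{4,7}; (5,5)→{3,5,7}; (6,2)→{1,2,3}. Safe: 8. Place at column 8.
Row 8: attacked by (1,3)→{3}; (2,1)→{1,7}; (3,9)→{4,9}; (4,7)→{3,7}; (5,5)→{2,5,8}; (6,2)→{2,4}; (7,8)→{7,8,9}. Safe: 6. Place at column 6.
Row 9: attacked by (1,3)→{3}; (2,1)→{1,8}; (3,9)→{3,9}; (4,7)→{2,7}; (5,5)→{1,5,9}; (6,2)→{2,5}; (7,8)→{6,8}; (8,6)→{5,6,7}. Safe: 4. Place at column 4.
Columns [3, 1, 9, 7, 5, 2, 8, 6, 4], r−c [-2, 1, -6, -3, 0, 4, -1, 2, 5], r+c [4, 3, 12, 11, 10, 8, 15, 14, 13] are all distinct, so no two queens attack.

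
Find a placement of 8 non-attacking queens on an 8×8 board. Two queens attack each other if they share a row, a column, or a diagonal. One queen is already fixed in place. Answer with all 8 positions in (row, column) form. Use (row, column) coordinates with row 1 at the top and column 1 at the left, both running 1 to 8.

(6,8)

(1,4) (2,2) (3,7) (4,5) (5,1) (6,8) (7,6) (8,3)

Row 1: attacked by (6,8)→{3,8}. Safe: 1, 2, 4, 5, 6, 7. Place at column 4.
Row 2: attacked by (1,4)→{3,4,5}; (6,8)→{4,8}. Safe: 1, 2, 6, 7. Place at column 2.
Row 3: attacked by (1,4)→{2,4,6}; (2,2)→{1,2,3}; (6,8)→{5,8}. Safe: 7. Place at column 7.
Row 4: attacked by (1,4)→{1,4,7}; (2,2)→{2,4}; (3,7)→{6,7,8}; (6,8)→{6,8}. Safe: 3, 5. Place at column 5.
Row 5: attacked by (1,4)→{4,8}; (2,2)→{2,5}; (3,7)→{5,7}; (4,5)→{4,5,6}; (6,8)→{7,8}. Safe: 1, 3. Place at column 1.
Row 7: attacked by (1,4)→{4}; (2,2)→{2,7}; (3,7)→{3,7}; (4,5)→{2,5,8}; (5,1)→{1,3}; (6,8)→{7,8}. Safe: 6. Place at column 6.
Row 8: attacked by (1,4)→{4}; (2,2)→{2,8}; (3,7)→{2,7}; (4,5)→{1,5}; (5,1)→{1,4}; (6,8)→{6,8}; (7,6)→{5,6,7}. Safe: 3. Place at column 3.
Columns [4, 2, 7, 5, 1, 8, 6, 3], r−c [-3, 0, -4, -1, 4, -2, 1, 5], r+c [5, 4, 10, 9, 6, 14, 13, 11] are all distinct, so no two queens attack.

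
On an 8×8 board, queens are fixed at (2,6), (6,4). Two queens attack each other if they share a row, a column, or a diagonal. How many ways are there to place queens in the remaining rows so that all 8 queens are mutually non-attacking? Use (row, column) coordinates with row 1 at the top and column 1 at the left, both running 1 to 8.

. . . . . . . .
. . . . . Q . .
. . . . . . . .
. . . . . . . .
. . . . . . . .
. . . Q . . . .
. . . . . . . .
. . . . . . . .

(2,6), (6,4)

3

Branch on row 1: col 1 → 1; col 2 → 1; col 3 → 1; col 8 → 0.
Sum: 1 + 1 + 1 + 0 = 3.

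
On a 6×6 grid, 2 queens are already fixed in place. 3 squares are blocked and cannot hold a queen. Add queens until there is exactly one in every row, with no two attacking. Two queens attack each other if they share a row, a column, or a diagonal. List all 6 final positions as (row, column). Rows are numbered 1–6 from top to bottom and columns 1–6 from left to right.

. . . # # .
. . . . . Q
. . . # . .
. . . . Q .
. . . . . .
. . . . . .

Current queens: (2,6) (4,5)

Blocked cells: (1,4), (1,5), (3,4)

Row 1: attacked by (2,6)→{5,6}; (4,5)→{2,5}. Blocked: 4,5. Safe: 1, 3. Place at column 3.
Row 3: attacked by (1,3)→{1,3,5}; (2,6)→{5,6}; (4,5)→{4,5,6}. Blocked: 4. Safe: 2. Place at column 2.
Row 5: attacked by (1,3)→{3}; (2,6)→{3,6}; (3,2)→{2,4}; (4,5)→{4,5,6}. Safe: 1. Place at column 1.
Row 6: attacked by (1,3)→{3}; (2,6)→{2,6}; (3,2)→{2,5}; (4,5)→{3,5}; (5,1)→{1,2}. Safe: 4. Place at column 4.
Columns [3, 6, 2, 5, 1, 4], r−c [-2, -4, 1, -1, 4, 2], r+c [4, 8, 5, 9, 6, 10] are all distinct, so no two queens attack.

(1,3) (2,6) (3,2) (4,5) (5,1) (6,4)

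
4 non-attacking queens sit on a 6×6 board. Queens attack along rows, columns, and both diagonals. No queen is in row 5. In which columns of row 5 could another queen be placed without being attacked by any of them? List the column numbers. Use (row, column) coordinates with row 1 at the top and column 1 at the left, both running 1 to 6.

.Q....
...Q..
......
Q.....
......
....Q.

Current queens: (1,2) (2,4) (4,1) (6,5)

columns 3

(1,2) attacks row 5 at column 2 and diagonals 6.
(2,4) attacks row 5 at column 4 and diagonals 1.
(4,1) attacks row 5 at column 1 and diagonals 2.
(6,5) attacks row 5 at column 5 and diagonals 4, 6.
Attacked columns: {1, 2, 4, 5, 6}. Safe: {3}.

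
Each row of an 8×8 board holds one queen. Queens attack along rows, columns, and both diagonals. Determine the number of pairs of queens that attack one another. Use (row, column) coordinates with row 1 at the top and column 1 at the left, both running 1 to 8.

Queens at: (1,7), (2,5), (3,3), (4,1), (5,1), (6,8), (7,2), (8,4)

3

Same column: (4,1)–(5,1) (column 1).
Same diagonal: (3,3)–(5,1) (|3−5| = |3−1| = 2); (5,1)–(8,4) (|5−8| = |1−4| = 3).
Total attacking pairs: 3.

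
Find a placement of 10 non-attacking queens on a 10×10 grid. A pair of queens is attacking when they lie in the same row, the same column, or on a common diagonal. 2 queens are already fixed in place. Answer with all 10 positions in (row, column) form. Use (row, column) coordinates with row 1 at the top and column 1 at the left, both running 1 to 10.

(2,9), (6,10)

(1,6) (2,9) (3,1) (4,4) (5,7) (6,10) (7,8) (8,2) (9,5) (10,3)

Row 1: attacked by (2,9)→{8,9,10}; (6,10)→{5,10}. Safe: 1, 2, 3, 4, 6, 7. Place at column 6.
Row 3: attacked by (1,6)→{4,6,8}; (2,9)→{8,9,10}; (6,10)→{7,10}. Safe: 1, 2, 3, 5. Place at column 1.
Row 4: attacked by (1,6)→{3,6,9}; (2,9)→{7,9}; (3,1)→{1,2}; (6,10)→{8,10}. Safe: 4, 5. Place at column 4.
Row 5: attacked by (1,6)→{2,6,10}; (2,9)→{6,9}; (3,1)→{1,3}; (4,4)→{3,4,5}; (6,10)→{9,10}. Safe: 7, 8. Place at column 7.
Row 7: attacked by (1,6)→{6}; (2,9)→{4,9}; (3,1)→{1,5}; (4,4)→{1,4,7}; (5,7)→{5,7,9}; (6,10)→{9,10}. Safe: 2, 3, 8. Place at column 8.
Row 8: attacked by (1,6)→{6}; (2,9)→{3,9}; (3,1)→{1,6}; (4,4)→{4,8}; (5,7)→{4,7,10}; (6,10)→{8,10}; (7,8)→{7,8,9}. Safe: 2, 5. Place at column 2.
Row 9: attacked by (1,6)→{6}; (2,9)→{2,9}; (3,1)→{1,7}; (4,4)→{4,9}; (5,7)→{3,7}; (6,10)→{7,10}; (7,8)→{6,8,10}; (8,2)→{1,2,3}. Safe: 5. Place at column 5.
Row 10: attacked by (1,6)→{6}; (2,9)→{1,9}; (3,1)→{1,8}; (4,4)→{4,10}; (5,7)→{2,7}; (6,10)→{6,10}; (7,8)→{5,8}; (8,2)→{2,4}; (9,5)→{4,5,6}. Safe: 3. Place at column 3.
Columns [6, 9, 1, 4, 7, 10, 8, 2, 5, 3], r−c [-5, -7, 2, 0, -2, -4, -1, 6, 4, 7], r+c [7, 11, 4, 8, 12, 16, 15, 10, 14, 13] are all distinct, so no two queens attack.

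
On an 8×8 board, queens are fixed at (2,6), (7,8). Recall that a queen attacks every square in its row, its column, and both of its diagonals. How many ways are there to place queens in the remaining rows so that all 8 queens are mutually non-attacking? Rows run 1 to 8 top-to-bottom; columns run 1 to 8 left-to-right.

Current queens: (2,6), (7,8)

2

Branch on row 1: col 1 → 0; col 3 → 2; col 4 → 0.
Sum: 0 + 2 + 0 = 2.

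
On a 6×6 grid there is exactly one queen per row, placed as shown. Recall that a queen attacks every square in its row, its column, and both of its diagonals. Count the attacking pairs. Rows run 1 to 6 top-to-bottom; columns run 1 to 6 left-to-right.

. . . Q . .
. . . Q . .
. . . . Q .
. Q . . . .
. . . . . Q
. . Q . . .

3

Same column: (1,4)–(2,4) (column 4).
Same diagonal: (2,4)–(3,5) (|2−3| = |4−5| = 1); (2,4)–(4,2) (|2−4| = |4−2| = 2).
Total attacking pairs: 3.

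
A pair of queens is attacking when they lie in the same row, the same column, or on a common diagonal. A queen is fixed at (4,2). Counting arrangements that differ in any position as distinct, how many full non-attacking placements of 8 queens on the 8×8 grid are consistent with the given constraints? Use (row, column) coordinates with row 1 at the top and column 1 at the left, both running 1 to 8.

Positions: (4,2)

8

Branch on row 1: col 1 → 0; col 3 → 2; col 4 → 2; col 6 → 3; col 7 → 1; col 8 → 0.
Sum: 0 + 2 + 2 + 3 + 1 + 0 = 8.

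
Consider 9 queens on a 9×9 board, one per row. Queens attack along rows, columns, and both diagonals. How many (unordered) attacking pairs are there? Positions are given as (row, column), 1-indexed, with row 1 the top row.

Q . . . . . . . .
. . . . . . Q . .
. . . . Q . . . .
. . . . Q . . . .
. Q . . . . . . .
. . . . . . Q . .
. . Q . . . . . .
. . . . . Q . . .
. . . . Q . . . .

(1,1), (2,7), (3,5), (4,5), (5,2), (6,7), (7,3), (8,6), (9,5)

Same column: (2,7)–(6,7) (column 7); (3,5)–(4,5) (column 5); (3,5)–(9,5) (column 5); (4,5)–(9,5) (column 5).
Same diagonal: (2,7)–(4,5) (|2−4| = |7−5| = 2); (4,5)–(6,7) (|4−6| = |5−7| = 2); (7,3)–(9,5) (|7−9| = |3−5| = 2); (8,6)–(9,5) (|8−9| = |6−5| = 1).
Total attacking pairs: 8.

8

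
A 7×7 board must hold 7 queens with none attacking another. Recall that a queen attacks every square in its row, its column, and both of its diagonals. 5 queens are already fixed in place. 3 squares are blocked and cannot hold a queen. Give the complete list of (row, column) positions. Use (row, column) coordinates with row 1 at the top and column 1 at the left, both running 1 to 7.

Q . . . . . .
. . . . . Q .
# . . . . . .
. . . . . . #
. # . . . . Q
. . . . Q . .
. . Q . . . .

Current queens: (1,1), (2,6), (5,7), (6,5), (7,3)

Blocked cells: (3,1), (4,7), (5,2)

(1,1) (2,6) (3,4) (4,2) (5,7) (6,5) (7,3)

Row 3: attacked by (1,1)→{1,3}; (2,6)→{5,6,7}; (5,7)→{5,7}; (6,5)→{2,5}; (7,3)→{3,7}. Blocked: 1. Safe: 4. Place at column 4.
Row 4: attacked by (1,1)→{1,4}; (2,6)→{4,6}; (3,4)→{3,4,5}; (5,7)→{6,7}; (6,5)→{3,5,7}; (7,3)→{3,6}. Blocked: 7. Safe: 2. Place at column 2.
Columns [1, 6, 4, 2, 7, 5, 3], r−c [0, -4, -1, 2, -2, 1, 4], r+c [2, 8, 7, 6, 12, 11, 10] are all distinct, so no two queens attack.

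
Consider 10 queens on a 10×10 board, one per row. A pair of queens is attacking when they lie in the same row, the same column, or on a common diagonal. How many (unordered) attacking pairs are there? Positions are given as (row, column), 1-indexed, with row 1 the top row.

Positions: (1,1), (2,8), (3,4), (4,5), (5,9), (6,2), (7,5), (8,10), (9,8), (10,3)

Same column: (2,8)–(9,8) (column 8); (4,5)–(7,5) (column 5).
Same diagonal: (3,4)–(4,5) (|3−4| = |4−5| = 1).
Total attacking pairs: 3.

3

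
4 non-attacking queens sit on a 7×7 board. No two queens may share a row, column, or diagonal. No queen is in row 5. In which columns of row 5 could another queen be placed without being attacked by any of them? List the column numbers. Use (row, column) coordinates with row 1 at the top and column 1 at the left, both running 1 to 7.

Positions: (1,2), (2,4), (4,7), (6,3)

columns 5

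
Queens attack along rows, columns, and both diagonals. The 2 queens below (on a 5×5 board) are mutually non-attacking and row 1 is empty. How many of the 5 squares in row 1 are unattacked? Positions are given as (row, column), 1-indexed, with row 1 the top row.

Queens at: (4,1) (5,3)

(4,1) attacks row 1 at column 1 and diagonals 4.
(5,3) attacks row 1 at column 3.
Attacked columns: {1, 3, 4}. Safe: {2, 5}.

2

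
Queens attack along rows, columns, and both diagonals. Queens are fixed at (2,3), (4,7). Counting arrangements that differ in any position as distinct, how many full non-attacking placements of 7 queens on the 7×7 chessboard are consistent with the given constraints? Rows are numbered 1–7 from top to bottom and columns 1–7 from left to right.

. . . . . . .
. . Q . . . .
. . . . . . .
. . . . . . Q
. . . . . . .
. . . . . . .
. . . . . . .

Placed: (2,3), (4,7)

Branch on row 1: col 1 → 1; col 5 → 0; col 6 → 1.
Sum: 1 + 0 + 1 = 2.

2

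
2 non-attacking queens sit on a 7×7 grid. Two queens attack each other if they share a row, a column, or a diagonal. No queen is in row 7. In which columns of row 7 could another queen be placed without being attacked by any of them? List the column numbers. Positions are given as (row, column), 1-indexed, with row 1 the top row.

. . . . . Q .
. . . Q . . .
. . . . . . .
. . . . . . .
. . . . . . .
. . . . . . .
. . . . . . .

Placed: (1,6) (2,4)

(1,6) attacks row 7 at column 6.
(2,4) attacks row 7 at column 4.
Attacked columns: {4, 6}. Safe: {1, 2, 3, 5, 7}.

columns 1, 2, 3, 5, 7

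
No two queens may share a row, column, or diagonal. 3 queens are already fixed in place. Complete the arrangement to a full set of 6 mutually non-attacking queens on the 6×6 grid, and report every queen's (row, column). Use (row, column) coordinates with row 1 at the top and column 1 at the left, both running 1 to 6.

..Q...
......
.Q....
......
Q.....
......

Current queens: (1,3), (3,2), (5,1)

(1,3) (2,6) (3,2) (4,5) (5,1) (6,4)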